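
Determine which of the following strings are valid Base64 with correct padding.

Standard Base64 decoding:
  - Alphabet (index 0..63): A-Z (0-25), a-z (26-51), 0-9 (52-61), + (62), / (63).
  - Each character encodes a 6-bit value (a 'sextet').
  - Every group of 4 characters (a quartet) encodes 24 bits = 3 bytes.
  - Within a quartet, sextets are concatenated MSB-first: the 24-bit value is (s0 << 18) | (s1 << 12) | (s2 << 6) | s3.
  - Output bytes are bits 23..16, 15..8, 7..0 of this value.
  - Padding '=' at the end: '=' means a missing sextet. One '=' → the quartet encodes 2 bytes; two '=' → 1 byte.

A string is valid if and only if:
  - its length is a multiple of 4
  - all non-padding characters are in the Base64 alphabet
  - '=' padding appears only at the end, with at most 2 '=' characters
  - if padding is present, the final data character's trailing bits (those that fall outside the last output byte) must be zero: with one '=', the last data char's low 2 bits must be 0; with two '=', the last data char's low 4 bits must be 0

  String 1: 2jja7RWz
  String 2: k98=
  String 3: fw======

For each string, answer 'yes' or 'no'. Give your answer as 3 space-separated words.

Answer: yes yes no

Derivation:
String 1: '2jja7RWz' → valid
String 2: 'k98=' → valid
String 3: 'fw======' → invalid (6 pad chars (max 2))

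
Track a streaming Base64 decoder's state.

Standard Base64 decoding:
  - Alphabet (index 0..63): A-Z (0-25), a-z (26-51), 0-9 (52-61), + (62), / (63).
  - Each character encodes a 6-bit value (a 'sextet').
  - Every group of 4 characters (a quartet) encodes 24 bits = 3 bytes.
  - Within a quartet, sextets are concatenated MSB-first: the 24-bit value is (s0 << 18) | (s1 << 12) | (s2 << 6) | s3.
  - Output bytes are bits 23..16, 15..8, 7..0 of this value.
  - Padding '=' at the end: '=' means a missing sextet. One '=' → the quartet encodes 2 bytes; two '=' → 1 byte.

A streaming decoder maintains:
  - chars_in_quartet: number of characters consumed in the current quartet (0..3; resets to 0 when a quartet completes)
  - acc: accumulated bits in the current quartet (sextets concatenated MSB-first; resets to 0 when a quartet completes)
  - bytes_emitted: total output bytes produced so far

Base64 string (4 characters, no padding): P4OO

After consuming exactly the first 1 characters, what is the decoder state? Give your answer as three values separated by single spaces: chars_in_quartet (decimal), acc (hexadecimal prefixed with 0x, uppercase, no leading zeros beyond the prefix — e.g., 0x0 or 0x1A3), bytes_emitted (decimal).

After char 0 ('P'=15): chars_in_quartet=1 acc=0xF bytes_emitted=0

Answer: 1 0xF 0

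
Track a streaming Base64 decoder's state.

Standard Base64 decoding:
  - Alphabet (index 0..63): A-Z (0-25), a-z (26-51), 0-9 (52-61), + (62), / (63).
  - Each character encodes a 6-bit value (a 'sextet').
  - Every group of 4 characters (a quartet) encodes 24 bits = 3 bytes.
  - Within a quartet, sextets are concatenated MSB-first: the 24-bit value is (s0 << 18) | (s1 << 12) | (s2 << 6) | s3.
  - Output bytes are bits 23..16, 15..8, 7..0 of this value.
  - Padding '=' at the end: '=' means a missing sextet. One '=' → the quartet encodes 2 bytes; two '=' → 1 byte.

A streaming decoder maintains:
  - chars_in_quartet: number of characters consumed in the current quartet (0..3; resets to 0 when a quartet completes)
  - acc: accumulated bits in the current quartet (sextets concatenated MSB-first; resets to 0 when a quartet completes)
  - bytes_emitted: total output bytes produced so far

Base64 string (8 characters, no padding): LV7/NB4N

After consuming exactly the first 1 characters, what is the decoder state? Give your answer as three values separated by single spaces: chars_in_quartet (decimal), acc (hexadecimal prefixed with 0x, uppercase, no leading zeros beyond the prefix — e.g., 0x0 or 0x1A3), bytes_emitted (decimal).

Answer: 1 0xB 0

Derivation:
After char 0 ('L'=11): chars_in_quartet=1 acc=0xB bytes_emitted=0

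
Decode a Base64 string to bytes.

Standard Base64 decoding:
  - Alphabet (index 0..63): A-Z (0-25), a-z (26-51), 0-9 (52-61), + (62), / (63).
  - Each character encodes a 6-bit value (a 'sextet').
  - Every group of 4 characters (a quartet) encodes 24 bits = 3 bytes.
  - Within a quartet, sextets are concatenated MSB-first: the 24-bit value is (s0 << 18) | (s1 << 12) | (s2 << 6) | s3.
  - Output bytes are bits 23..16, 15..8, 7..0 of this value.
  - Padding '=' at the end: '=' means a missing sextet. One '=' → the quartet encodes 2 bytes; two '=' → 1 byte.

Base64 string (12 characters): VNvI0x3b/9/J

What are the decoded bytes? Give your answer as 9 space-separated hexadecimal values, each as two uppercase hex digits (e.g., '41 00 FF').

After char 0 ('V'=21): chars_in_quartet=1 acc=0x15 bytes_emitted=0
After char 1 ('N'=13): chars_in_quartet=2 acc=0x54D bytes_emitted=0
After char 2 ('v'=47): chars_in_quartet=3 acc=0x1536F bytes_emitted=0
After char 3 ('I'=8): chars_in_quartet=4 acc=0x54DBC8 -> emit 54 DB C8, reset; bytes_emitted=3
After char 4 ('0'=52): chars_in_quartet=1 acc=0x34 bytes_emitted=3
After char 5 ('x'=49): chars_in_quartet=2 acc=0xD31 bytes_emitted=3
After char 6 ('3'=55): chars_in_quartet=3 acc=0x34C77 bytes_emitted=3
After char 7 ('b'=27): chars_in_quartet=4 acc=0xD31DDB -> emit D3 1D DB, reset; bytes_emitted=6
After char 8 ('/'=63): chars_in_quartet=1 acc=0x3F bytes_emitted=6
After char 9 ('9'=61): chars_in_quartet=2 acc=0xFFD bytes_emitted=6
After char 10 ('/'=63): chars_in_quartet=3 acc=0x3FF7F bytes_emitted=6
After char 11 ('J'=9): chars_in_quartet=4 acc=0xFFDFC9 -> emit FF DF C9, reset; bytes_emitted=9

Answer: 54 DB C8 D3 1D DB FF DF C9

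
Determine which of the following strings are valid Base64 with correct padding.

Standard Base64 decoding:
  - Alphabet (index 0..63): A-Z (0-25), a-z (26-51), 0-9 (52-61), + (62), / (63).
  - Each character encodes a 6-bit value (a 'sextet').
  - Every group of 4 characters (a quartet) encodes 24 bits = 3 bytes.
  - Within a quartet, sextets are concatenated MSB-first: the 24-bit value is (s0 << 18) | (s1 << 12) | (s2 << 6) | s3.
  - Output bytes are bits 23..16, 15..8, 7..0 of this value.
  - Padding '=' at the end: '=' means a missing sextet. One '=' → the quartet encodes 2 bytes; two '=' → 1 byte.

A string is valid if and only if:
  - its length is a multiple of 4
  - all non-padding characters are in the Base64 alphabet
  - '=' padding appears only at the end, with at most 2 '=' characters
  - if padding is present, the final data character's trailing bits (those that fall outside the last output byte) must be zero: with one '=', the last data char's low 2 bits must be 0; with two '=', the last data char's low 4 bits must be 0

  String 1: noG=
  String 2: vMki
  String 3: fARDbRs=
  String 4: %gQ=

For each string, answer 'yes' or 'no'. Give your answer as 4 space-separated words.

Answer: no yes yes no

Derivation:
String 1: 'noG=' → invalid (bad trailing bits)
String 2: 'vMki' → valid
String 3: 'fARDbRs=' → valid
String 4: '%gQ=' → invalid (bad char(s): ['%'])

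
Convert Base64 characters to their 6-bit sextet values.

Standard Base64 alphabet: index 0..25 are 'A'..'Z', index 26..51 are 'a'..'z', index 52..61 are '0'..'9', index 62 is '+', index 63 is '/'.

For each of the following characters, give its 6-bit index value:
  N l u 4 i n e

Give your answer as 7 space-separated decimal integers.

'N': A..Z range, ord('N') − ord('A') = 13
'l': a..z range, 26 + ord('l') − ord('a') = 37
'u': a..z range, 26 + ord('u') − ord('a') = 46
'4': 0..9 range, 52 + ord('4') − ord('0') = 56
'i': a..z range, 26 + ord('i') − ord('a') = 34
'n': a..z range, 26 + ord('n') − ord('a') = 39
'e': a..z range, 26 + ord('e') − ord('a') = 30

Answer: 13 37 46 56 34 39 30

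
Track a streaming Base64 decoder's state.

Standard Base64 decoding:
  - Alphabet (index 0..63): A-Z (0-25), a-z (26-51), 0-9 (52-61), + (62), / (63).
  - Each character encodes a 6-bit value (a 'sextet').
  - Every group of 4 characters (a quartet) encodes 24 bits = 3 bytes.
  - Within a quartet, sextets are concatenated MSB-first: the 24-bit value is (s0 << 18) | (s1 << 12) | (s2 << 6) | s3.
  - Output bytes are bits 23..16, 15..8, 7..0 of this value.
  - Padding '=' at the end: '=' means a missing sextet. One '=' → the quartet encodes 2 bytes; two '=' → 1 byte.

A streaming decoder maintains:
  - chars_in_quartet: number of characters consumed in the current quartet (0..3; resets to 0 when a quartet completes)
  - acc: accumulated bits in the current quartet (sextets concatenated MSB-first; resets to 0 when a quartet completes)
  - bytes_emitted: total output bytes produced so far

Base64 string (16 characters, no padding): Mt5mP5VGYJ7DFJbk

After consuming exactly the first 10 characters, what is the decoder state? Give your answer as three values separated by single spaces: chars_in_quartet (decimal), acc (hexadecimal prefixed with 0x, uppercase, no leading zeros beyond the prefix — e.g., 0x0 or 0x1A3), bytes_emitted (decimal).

After char 0 ('M'=12): chars_in_quartet=1 acc=0xC bytes_emitted=0
After char 1 ('t'=45): chars_in_quartet=2 acc=0x32D bytes_emitted=0
After char 2 ('5'=57): chars_in_quartet=3 acc=0xCB79 bytes_emitted=0
After char 3 ('m'=38): chars_in_quartet=4 acc=0x32DE66 -> emit 32 DE 66, reset; bytes_emitted=3
After char 4 ('P'=15): chars_in_quartet=1 acc=0xF bytes_emitted=3
After char 5 ('5'=57): chars_in_quartet=2 acc=0x3F9 bytes_emitted=3
After char 6 ('V'=21): chars_in_quartet=3 acc=0xFE55 bytes_emitted=3
After char 7 ('G'=6): chars_in_quartet=4 acc=0x3F9546 -> emit 3F 95 46, reset; bytes_emitted=6
After char 8 ('Y'=24): chars_in_quartet=1 acc=0x18 bytes_emitted=6
After char 9 ('J'=9): chars_in_quartet=2 acc=0x609 bytes_emitted=6

Answer: 2 0x609 6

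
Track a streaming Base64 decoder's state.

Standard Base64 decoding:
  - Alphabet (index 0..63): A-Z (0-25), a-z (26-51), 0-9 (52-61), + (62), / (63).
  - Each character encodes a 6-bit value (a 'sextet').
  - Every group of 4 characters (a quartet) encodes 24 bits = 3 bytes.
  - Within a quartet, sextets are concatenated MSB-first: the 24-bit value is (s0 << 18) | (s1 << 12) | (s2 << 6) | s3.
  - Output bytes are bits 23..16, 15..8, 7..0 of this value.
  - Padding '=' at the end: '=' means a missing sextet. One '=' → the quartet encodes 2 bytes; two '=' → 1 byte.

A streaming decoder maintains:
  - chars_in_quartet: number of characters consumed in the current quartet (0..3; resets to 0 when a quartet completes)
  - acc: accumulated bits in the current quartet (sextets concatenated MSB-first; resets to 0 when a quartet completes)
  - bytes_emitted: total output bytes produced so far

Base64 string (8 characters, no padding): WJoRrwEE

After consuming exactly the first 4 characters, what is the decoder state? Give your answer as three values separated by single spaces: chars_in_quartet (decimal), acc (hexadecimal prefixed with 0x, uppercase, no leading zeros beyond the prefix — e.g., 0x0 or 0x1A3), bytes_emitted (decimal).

After char 0 ('W'=22): chars_in_quartet=1 acc=0x16 bytes_emitted=0
After char 1 ('J'=9): chars_in_quartet=2 acc=0x589 bytes_emitted=0
After char 2 ('o'=40): chars_in_quartet=3 acc=0x16268 bytes_emitted=0
After char 3 ('R'=17): chars_in_quartet=4 acc=0x589A11 -> emit 58 9A 11, reset; bytes_emitted=3

Answer: 0 0x0 3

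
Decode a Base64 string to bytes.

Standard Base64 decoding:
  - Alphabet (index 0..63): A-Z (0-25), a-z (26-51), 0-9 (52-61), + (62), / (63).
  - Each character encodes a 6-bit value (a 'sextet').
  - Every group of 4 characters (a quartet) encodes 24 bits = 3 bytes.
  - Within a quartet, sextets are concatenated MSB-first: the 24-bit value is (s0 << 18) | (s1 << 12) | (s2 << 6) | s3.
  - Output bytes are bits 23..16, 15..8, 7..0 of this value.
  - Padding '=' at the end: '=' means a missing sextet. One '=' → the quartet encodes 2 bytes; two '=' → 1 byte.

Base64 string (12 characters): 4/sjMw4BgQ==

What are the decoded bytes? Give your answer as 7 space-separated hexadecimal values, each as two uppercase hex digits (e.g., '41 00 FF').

Answer: E3 FB 23 33 0E 01 81

Derivation:
After char 0 ('4'=56): chars_in_quartet=1 acc=0x38 bytes_emitted=0
After char 1 ('/'=63): chars_in_quartet=2 acc=0xE3F bytes_emitted=0
After char 2 ('s'=44): chars_in_quartet=3 acc=0x38FEC bytes_emitted=0
After char 3 ('j'=35): chars_in_quartet=4 acc=0xE3FB23 -> emit E3 FB 23, reset; bytes_emitted=3
After char 4 ('M'=12): chars_in_quartet=1 acc=0xC bytes_emitted=3
After char 5 ('w'=48): chars_in_quartet=2 acc=0x330 bytes_emitted=3
After char 6 ('4'=56): chars_in_quartet=3 acc=0xCC38 bytes_emitted=3
After char 7 ('B'=1): chars_in_quartet=4 acc=0x330E01 -> emit 33 0E 01, reset; bytes_emitted=6
After char 8 ('g'=32): chars_in_quartet=1 acc=0x20 bytes_emitted=6
After char 9 ('Q'=16): chars_in_quartet=2 acc=0x810 bytes_emitted=6
Padding '==': partial quartet acc=0x810 -> emit 81; bytes_emitted=7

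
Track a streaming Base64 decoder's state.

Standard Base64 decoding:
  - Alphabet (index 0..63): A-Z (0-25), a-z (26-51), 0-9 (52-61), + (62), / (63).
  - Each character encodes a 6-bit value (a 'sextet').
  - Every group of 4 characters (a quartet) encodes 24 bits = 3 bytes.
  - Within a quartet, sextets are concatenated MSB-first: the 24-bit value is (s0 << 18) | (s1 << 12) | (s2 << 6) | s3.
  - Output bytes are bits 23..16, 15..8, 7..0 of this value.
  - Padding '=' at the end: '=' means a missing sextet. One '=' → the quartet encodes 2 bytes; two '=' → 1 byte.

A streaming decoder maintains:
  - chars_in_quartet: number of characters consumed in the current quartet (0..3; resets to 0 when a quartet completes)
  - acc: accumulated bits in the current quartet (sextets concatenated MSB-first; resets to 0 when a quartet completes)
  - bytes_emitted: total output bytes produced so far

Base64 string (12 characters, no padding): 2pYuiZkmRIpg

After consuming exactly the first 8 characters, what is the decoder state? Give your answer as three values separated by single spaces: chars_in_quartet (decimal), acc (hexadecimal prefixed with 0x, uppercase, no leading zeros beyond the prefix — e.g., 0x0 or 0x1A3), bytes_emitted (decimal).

After char 0 ('2'=54): chars_in_quartet=1 acc=0x36 bytes_emitted=0
After char 1 ('p'=41): chars_in_quartet=2 acc=0xDA9 bytes_emitted=0
After char 2 ('Y'=24): chars_in_quartet=3 acc=0x36A58 bytes_emitted=0
After char 3 ('u'=46): chars_in_quartet=4 acc=0xDA962E -> emit DA 96 2E, reset; bytes_emitted=3
After char 4 ('i'=34): chars_in_quartet=1 acc=0x22 bytes_emitted=3
After char 5 ('Z'=25): chars_in_quartet=2 acc=0x899 bytes_emitted=3
After char 6 ('k'=36): chars_in_quartet=3 acc=0x22664 bytes_emitted=3
After char 7 ('m'=38): chars_in_quartet=4 acc=0x899926 -> emit 89 99 26, reset; bytes_emitted=6

Answer: 0 0x0 6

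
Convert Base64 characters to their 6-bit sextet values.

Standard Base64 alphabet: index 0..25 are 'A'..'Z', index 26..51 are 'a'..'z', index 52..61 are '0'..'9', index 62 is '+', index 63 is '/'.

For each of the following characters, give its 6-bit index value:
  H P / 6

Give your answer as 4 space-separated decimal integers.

'H': A..Z range, ord('H') − ord('A') = 7
'P': A..Z range, ord('P') − ord('A') = 15
'/': index 63
'6': 0..9 range, 52 + ord('6') − ord('0') = 58

Answer: 7 15 63 58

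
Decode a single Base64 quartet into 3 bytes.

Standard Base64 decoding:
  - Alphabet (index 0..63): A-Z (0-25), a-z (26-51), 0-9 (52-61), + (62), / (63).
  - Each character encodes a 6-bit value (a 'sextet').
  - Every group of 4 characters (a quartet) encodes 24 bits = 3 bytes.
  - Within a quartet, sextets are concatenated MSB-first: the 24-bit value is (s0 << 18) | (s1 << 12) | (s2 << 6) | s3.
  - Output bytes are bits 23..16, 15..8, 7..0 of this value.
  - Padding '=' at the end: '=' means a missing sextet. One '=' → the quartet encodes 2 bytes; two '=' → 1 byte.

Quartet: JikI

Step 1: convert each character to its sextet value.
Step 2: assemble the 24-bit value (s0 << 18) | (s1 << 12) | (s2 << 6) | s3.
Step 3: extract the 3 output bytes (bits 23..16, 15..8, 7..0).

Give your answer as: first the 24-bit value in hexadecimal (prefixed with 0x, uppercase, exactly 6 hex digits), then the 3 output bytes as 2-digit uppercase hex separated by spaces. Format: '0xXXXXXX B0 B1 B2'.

Sextets: J=9, i=34, k=36, I=8
24-bit: (9<<18) | (34<<12) | (36<<6) | 8
      = 0x240000 | 0x022000 | 0x000900 | 0x000008
      = 0x262908
Bytes: (v>>16)&0xFF=26, (v>>8)&0xFF=29, v&0xFF=08

Answer: 0x262908 26 29 08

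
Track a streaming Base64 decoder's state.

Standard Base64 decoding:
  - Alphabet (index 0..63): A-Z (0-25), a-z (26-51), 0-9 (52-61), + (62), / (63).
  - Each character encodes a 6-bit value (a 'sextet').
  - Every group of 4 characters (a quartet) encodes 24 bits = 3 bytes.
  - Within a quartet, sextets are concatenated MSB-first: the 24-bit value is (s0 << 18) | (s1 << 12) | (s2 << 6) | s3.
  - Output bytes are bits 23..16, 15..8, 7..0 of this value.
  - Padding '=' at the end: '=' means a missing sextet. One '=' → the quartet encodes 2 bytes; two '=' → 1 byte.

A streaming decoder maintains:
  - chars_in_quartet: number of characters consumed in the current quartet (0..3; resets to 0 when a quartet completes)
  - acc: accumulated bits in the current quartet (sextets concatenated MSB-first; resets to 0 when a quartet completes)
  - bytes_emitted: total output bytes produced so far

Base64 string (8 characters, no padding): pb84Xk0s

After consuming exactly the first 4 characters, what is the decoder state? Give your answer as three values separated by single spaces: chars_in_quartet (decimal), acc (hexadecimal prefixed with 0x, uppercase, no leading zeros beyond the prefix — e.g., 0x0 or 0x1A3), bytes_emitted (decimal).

After char 0 ('p'=41): chars_in_quartet=1 acc=0x29 bytes_emitted=0
After char 1 ('b'=27): chars_in_quartet=2 acc=0xA5B bytes_emitted=0
After char 2 ('8'=60): chars_in_quartet=3 acc=0x296FC bytes_emitted=0
After char 3 ('4'=56): chars_in_quartet=4 acc=0xA5BF38 -> emit A5 BF 38, reset; bytes_emitted=3

Answer: 0 0x0 3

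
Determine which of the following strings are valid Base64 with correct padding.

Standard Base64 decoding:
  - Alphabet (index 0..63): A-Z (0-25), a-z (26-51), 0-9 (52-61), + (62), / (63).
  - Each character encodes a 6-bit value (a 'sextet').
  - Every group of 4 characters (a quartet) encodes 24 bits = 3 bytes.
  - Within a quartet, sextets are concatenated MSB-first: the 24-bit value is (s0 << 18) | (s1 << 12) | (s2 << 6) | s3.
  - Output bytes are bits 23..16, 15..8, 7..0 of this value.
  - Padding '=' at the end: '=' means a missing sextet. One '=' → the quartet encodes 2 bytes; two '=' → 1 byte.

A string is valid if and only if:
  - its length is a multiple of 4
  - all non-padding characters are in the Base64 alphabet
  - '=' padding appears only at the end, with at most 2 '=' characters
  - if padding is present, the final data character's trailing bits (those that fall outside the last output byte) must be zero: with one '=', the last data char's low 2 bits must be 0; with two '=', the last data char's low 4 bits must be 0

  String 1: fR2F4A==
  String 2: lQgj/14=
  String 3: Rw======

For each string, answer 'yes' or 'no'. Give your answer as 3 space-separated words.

String 1: 'fR2F4A==' → valid
String 2: 'lQgj/14=' → valid
String 3: 'Rw======' → invalid (6 pad chars (max 2))

Answer: yes yes no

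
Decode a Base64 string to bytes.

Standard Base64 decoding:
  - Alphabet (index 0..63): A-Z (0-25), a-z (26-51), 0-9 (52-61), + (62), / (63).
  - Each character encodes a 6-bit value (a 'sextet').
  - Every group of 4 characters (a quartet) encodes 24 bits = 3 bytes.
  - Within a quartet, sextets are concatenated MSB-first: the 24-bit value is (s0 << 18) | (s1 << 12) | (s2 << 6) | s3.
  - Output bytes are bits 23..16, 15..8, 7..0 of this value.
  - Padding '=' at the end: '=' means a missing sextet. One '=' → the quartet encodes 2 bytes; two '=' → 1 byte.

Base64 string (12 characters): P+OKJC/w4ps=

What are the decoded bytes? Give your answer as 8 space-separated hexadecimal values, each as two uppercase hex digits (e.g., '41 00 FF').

Answer: 3F E3 8A 24 2F F0 E2 9B

Derivation:
After char 0 ('P'=15): chars_in_quartet=1 acc=0xF bytes_emitted=0
After char 1 ('+'=62): chars_in_quartet=2 acc=0x3FE bytes_emitted=0
After char 2 ('O'=14): chars_in_quartet=3 acc=0xFF8E bytes_emitted=0
After char 3 ('K'=10): chars_in_quartet=4 acc=0x3FE38A -> emit 3F E3 8A, reset; bytes_emitted=3
After char 4 ('J'=9): chars_in_quartet=1 acc=0x9 bytes_emitted=3
After char 5 ('C'=2): chars_in_quartet=2 acc=0x242 bytes_emitted=3
After char 6 ('/'=63): chars_in_quartet=3 acc=0x90BF bytes_emitted=3
After char 7 ('w'=48): chars_in_quartet=4 acc=0x242FF0 -> emit 24 2F F0, reset; bytes_emitted=6
After char 8 ('4'=56): chars_in_quartet=1 acc=0x38 bytes_emitted=6
After char 9 ('p'=41): chars_in_quartet=2 acc=0xE29 bytes_emitted=6
After char 10 ('s'=44): chars_in_quartet=3 acc=0x38A6C bytes_emitted=6
Padding '=': partial quartet acc=0x38A6C -> emit E2 9B; bytes_emitted=8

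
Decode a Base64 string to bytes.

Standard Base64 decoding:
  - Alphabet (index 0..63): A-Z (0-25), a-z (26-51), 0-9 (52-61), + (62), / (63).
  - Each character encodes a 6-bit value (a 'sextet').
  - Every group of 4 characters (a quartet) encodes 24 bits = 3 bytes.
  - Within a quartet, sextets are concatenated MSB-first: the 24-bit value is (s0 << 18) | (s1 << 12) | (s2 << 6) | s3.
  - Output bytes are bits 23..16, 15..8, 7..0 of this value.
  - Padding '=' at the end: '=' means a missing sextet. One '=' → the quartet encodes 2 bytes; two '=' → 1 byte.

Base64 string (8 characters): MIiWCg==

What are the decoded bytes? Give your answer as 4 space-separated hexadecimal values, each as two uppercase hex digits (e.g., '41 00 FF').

After char 0 ('M'=12): chars_in_quartet=1 acc=0xC bytes_emitted=0
After char 1 ('I'=8): chars_in_quartet=2 acc=0x308 bytes_emitted=0
After char 2 ('i'=34): chars_in_quartet=3 acc=0xC222 bytes_emitted=0
After char 3 ('W'=22): chars_in_quartet=4 acc=0x308896 -> emit 30 88 96, reset; bytes_emitted=3
After char 4 ('C'=2): chars_in_quartet=1 acc=0x2 bytes_emitted=3
After char 5 ('g'=32): chars_in_quartet=2 acc=0xA0 bytes_emitted=3
Padding '==': partial quartet acc=0xA0 -> emit 0A; bytes_emitted=4

Answer: 30 88 96 0A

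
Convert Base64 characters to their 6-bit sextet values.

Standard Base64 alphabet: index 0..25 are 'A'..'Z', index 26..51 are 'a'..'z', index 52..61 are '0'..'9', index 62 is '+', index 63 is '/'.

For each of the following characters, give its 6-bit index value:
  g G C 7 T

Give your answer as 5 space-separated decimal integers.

Answer: 32 6 2 59 19

Derivation:
'g': a..z range, 26 + ord('g') − ord('a') = 32
'G': A..Z range, ord('G') − ord('A') = 6
'C': A..Z range, ord('C') − ord('A') = 2
'7': 0..9 range, 52 + ord('7') − ord('0') = 59
'T': A..Z range, ord('T') − ord('A') = 19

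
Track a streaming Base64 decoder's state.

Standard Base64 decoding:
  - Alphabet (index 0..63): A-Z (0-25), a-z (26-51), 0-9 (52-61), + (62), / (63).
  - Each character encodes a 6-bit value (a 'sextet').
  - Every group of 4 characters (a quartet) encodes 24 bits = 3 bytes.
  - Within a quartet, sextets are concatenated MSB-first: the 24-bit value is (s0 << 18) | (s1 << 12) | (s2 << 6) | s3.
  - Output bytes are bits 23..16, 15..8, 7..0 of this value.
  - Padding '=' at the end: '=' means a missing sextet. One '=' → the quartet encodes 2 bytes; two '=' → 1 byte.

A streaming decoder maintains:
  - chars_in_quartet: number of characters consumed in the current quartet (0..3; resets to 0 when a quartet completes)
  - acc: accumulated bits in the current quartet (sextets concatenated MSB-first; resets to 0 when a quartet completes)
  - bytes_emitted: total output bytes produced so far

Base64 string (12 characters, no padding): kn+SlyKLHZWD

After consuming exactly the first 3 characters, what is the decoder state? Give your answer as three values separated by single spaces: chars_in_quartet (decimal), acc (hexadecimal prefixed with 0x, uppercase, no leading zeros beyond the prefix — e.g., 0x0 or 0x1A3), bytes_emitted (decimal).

Answer: 3 0x249FE 0

Derivation:
After char 0 ('k'=36): chars_in_quartet=1 acc=0x24 bytes_emitted=0
After char 1 ('n'=39): chars_in_quartet=2 acc=0x927 bytes_emitted=0
After char 2 ('+'=62): chars_in_quartet=3 acc=0x249FE bytes_emitted=0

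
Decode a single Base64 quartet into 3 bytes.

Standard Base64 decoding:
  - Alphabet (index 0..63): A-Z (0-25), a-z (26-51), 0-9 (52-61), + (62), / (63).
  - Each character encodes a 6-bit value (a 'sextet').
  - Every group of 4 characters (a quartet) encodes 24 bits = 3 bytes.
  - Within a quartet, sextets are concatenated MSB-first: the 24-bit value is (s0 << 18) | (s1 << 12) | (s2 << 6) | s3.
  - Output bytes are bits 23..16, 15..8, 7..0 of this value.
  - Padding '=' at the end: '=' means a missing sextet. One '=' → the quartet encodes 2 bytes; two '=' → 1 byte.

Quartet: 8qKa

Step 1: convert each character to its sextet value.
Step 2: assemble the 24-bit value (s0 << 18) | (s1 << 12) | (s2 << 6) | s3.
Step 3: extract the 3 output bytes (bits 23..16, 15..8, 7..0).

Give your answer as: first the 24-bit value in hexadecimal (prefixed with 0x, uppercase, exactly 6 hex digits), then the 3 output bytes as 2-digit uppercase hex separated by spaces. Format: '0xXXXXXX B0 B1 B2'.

Answer: 0xF2A29A F2 A2 9A

Derivation:
Sextets: 8=60, q=42, K=10, a=26
24-bit: (60<<18) | (42<<12) | (10<<6) | 26
      = 0xF00000 | 0x02A000 | 0x000280 | 0x00001A
      = 0xF2A29A
Bytes: (v>>16)&0xFF=F2, (v>>8)&0xFF=A2, v&0xFF=9A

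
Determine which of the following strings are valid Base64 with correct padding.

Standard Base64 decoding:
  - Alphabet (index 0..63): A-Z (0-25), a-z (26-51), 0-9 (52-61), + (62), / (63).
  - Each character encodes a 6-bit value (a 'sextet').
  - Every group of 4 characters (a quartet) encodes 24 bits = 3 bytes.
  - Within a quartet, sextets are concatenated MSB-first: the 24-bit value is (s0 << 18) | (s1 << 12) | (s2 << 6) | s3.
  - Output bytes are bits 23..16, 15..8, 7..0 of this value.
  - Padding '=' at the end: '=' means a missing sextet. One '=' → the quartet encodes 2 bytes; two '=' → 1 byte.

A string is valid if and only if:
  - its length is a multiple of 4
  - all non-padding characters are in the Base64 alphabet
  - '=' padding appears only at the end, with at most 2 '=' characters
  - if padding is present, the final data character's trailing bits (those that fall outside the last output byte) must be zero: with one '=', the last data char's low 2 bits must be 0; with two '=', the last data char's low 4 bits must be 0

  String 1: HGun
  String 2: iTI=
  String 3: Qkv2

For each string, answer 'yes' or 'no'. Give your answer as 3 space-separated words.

Answer: yes yes yes

Derivation:
String 1: 'HGun' → valid
String 2: 'iTI=' → valid
String 3: 'Qkv2' → valid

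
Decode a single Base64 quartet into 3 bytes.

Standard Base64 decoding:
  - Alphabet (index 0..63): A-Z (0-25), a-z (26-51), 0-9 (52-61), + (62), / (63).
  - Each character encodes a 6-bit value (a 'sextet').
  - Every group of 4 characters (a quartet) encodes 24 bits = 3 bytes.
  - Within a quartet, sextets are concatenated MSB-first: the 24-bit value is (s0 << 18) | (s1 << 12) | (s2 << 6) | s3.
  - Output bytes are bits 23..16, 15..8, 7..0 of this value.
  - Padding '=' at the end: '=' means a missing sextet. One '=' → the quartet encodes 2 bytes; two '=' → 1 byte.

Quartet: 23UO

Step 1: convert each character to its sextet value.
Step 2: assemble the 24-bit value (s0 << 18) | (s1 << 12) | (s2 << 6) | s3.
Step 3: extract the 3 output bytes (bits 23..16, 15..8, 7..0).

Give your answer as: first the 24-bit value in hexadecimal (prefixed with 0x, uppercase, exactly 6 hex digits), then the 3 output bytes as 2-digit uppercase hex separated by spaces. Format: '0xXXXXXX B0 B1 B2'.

Sextets: 2=54, 3=55, U=20, O=14
24-bit: (54<<18) | (55<<12) | (20<<6) | 14
      = 0xD80000 | 0x037000 | 0x000500 | 0x00000E
      = 0xDB750E
Bytes: (v>>16)&0xFF=DB, (v>>8)&0xFF=75, v&0xFF=0E

Answer: 0xDB750E DB 75 0E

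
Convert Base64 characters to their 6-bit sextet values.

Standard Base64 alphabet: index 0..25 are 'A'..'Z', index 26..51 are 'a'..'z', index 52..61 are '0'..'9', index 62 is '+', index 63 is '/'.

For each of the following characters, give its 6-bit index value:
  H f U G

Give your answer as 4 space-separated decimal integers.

'H': A..Z range, ord('H') − ord('A') = 7
'f': a..z range, 26 + ord('f') − ord('a') = 31
'U': A..Z range, ord('U') − ord('A') = 20
'G': A..Z range, ord('G') − ord('A') = 6

Answer: 7 31 20 6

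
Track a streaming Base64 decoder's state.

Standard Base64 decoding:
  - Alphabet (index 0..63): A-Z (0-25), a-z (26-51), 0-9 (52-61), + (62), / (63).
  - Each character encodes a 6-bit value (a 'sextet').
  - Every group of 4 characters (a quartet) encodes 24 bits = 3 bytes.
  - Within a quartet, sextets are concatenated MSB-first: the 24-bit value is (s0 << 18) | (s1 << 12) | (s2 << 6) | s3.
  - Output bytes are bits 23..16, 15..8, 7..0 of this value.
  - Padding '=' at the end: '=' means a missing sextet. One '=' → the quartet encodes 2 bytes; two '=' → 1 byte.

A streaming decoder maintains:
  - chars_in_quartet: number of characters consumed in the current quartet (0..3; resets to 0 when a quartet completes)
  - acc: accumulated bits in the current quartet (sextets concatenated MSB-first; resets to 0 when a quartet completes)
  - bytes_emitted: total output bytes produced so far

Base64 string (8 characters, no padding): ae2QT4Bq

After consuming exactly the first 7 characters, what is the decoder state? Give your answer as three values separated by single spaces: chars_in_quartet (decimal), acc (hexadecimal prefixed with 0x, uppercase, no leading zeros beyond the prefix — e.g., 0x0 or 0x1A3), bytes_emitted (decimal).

Answer: 3 0x13E01 3

Derivation:
After char 0 ('a'=26): chars_in_quartet=1 acc=0x1A bytes_emitted=0
After char 1 ('e'=30): chars_in_quartet=2 acc=0x69E bytes_emitted=0
After char 2 ('2'=54): chars_in_quartet=3 acc=0x1A7B6 bytes_emitted=0
After char 3 ('Q'=16): chars_in_quartet=4 acc=0x69ED90 -> emit 69 ED 90, reset; bytes_emitted=3
After char 4 ('T'=19): chars_in_quartet=1 acc=0x13 bytes_emitted=3
After char 5 ('4'=56): chars_in_quartet=2 acc=0x4F8 bytes_emitted=3
After char 6 ('B'=1): chars_in_quartet=3 acc=0x13E01 bytes_emitted=3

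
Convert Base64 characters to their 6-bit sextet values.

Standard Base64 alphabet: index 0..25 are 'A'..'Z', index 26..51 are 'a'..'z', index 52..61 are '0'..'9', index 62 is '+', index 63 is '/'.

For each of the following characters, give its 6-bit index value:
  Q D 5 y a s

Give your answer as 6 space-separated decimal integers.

Answer: 16 3 57 50 26 44

Derivation:
'Q': A..Z range, ord('Q') − ord('A') = 16
'D': A..Z range, ord('D') − ord('A') = 3
'5': 0..9 range, 52 + ord('5') − ord('0') = 57
'y': a..z range, 26 + ord('y') − ord('a') = 50
'a': a..z range, 26 + ord('a') − ord('a') = 26
's': a..z range, 26 + ord('s') − ord('a') = 44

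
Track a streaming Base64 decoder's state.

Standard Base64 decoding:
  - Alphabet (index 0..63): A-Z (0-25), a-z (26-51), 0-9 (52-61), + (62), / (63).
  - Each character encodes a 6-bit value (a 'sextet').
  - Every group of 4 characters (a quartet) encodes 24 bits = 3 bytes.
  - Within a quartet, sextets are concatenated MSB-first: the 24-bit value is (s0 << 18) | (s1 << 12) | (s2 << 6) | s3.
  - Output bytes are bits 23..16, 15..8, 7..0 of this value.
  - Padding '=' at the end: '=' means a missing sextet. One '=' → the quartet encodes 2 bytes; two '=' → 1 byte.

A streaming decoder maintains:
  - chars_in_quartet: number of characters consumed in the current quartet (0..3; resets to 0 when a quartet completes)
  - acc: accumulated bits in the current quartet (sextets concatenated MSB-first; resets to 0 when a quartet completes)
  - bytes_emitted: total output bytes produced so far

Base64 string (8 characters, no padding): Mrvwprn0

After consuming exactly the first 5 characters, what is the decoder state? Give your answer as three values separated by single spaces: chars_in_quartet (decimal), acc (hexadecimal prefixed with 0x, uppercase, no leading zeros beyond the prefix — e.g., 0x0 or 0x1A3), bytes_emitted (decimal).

After char 0 ('M'=12): chars_in_quartet=1 acc=0xC bytes_emitted=0
After char 1 ('r'=43): chars_in_quartet=2 acc=0x32B bytes_emitted=0
After char 2 ('v'=47): chars_in_quartet=3 acc=0xCAEF bytes_emitted=0
After char 3 ('w'=48): chars_in_quartet=4 acc=0x32BBF0 -> emit 32 BB F0, reset; bytes_emitted=3
After char 4 ('p'=41): chars_in_quartet=1 acc=0x29 bytes_emitted=3

Answer: 1 0x29 3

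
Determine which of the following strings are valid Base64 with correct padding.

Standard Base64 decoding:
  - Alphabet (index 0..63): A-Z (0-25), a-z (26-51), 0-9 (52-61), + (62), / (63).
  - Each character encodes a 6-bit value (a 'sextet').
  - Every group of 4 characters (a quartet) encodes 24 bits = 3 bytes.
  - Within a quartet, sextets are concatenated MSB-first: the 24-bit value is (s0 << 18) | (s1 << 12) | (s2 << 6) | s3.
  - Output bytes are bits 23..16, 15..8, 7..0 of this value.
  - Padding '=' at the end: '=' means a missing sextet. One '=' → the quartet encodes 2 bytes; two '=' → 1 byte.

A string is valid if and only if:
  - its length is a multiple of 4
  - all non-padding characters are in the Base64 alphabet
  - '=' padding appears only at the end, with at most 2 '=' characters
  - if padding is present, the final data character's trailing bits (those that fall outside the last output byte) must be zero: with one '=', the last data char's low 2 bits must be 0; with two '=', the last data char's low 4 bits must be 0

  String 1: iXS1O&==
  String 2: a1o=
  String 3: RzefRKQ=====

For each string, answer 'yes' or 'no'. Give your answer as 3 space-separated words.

String 1: 'iXS1O&==' → invalid (bad char(s): ['&'])
String 2: 'a1o=' → valid
String 3: 'RzefRKQ=====' → invalid (5 pad chars (max 2))

Answer: no yes no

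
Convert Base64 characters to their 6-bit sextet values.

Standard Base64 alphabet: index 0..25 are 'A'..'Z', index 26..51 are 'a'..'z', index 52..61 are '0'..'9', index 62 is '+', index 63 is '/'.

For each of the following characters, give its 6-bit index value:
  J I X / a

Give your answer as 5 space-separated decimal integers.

'J': A..Z range, ord('J') − ord('A') = 9
'I': A..Z range, ord('I') − ord('A') = 8
'X': A..Z range, ord('X') − ord('A') = 23
'/': index 63
'a': a..z range, 26 + ord('a') − ord('a') = 26

Answer: 9 8 23 63 26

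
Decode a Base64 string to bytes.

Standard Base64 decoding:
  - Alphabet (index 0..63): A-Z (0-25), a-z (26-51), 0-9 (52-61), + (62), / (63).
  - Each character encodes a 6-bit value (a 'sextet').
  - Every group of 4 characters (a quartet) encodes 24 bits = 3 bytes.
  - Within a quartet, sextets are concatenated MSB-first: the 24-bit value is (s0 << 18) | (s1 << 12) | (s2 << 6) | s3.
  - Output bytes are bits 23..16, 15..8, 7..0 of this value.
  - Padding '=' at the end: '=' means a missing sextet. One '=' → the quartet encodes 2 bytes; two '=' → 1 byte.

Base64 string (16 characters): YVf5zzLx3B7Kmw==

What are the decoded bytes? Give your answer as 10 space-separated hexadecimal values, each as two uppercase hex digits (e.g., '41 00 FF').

Answer: 61 57 F9 CF 32 F1 DC 1E CA 9B

Derivation:
After char 0 ('Y'=24): chars_in_quartet=1 acc=0x18 bytes_emitted=0
After char 1 ('V'=21): chars_in_quartet=2 acc=0x615 bytes_emitted=0
After char 2 ('f'=31): chars_in_quartet=3 acc=0x1855F bytes_emitted=0
After char 3 ('5'=57): chars_in_quartet=4 acc=0x6157F9 -> emit 61 57 F9, reset; bytes_emitted=3
After char 4 ('z'=51): chars_in_quartet=1 acc=0x33 bytes_emitted=3
After char 5 ('z'=51): chars_in_quartet=2 acc=0xCF3 bytes_emitted=3
After char 6 ('L'=11): chars_in_quartet=3 acc=0x33CCB bytes_emitted=3
After char 7 ('x'=49): chars_in_quartet=4 acc=0xCF32F1 -> emit CF 32 F1, reset; bytes_emitted=6
After char 8 ('3'=55): chars_in_quartet=1 acc=0x37 bytes_emitted=6
After char 9 ('B'=1): chars_in_quartet=2 acc=0xDC1 bytes_emitted=6
After char 10 ('7'=59): chars_in_quartet=3 acc=0x3707B bytes_emitted=6
After char 11 ('K'=10): chars_in_quartet=4 acc=0xDC1ECA -> emit DC 1E CA, reset; bytes_emitted=9
After char 12 ('m'=38): chars_in_quartet=1 acc=0x26 bytes_emitted=9
After char 13 ('w'=48): chars_in_quartet=2 acc=0x9B0 bytes_emitted=9
Padding '==': partial quartet acc=0x9B0 -> emit 9B; bytes_emitted=10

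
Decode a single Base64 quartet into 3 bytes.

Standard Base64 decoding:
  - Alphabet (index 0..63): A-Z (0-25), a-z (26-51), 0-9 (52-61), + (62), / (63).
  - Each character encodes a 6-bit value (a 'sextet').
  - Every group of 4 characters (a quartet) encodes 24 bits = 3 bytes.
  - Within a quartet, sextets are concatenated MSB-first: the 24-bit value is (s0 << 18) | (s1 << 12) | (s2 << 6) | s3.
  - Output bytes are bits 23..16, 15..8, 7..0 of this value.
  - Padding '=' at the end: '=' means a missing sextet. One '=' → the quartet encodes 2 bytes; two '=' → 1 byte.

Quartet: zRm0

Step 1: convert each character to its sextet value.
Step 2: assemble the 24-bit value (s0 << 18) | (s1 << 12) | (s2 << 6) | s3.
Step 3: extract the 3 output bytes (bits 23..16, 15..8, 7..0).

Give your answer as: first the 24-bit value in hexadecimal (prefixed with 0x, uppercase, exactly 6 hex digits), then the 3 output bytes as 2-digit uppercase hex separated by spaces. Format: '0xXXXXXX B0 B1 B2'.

Answer: 0xCD19B4 CD 19 B4

Derivation:
Sextets: z=51, R=17, m=38, 0=52
24-bit: (51<<18) | (17<<12) | (38<<6) | 52
      = 0xCC0000 | 0x011000 | 0x000980 | 0x000034
      = 0xCD19B4
Bytes: (v>>16)&0xFF=CD, (v>>8)&0xFF=19, v&0xFF=B4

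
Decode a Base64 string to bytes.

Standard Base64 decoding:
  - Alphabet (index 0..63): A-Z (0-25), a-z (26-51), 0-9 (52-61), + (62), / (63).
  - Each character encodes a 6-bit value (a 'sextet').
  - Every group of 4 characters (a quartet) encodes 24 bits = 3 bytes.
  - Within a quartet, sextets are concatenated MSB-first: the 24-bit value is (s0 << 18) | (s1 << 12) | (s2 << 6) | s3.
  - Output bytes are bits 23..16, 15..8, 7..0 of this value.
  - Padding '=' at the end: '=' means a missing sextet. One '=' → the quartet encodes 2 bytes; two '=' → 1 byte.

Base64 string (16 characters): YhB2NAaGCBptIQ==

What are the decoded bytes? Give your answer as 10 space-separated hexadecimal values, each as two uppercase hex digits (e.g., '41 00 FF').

Answer: 62 10 76 34 06 86 08 1A 6D 21

Derivation:
After char 0 ('Y'=24): chars_in_quartet=1 acc=0x18 bytes_emitted=0
After char 1 ('h'=33): chars_in_quartet=2 acc=0x621 bytes_emitted=0
After char 2 ('B'=1): chars_in_quartet=3 acc=0x18841 bytes_emitted=0
After char 3 ('2'=54): chars_in_quartet=4 acc=0x621076 -> emit 62 10 76, reset; bytes_emitted=3
After char 4 ('N'=13): chars_in_quartet=1 acc=0xD bytes_emitted=3
After char 5 ('A'=0): chars_in_quartet=2 acc=0x340 bytes_emitted=3
After char 6 ('a'=26): chars_in_quartet=3 acc=0xD01A bytes_emitted=3
After char 7 ('G'=6): chars_in_quartet=4 acc=0x340686 -> emit 34 06 86, reset; bytes_emitted=6
After char 8 ('C'=2): chars_in_quartet=1 acc=0x2 bytes_emitted=6
After char 9 ('B'=1): chars_in_quartet=2 acc=0x81 bytes_emitted=6
After char 10 ('p'=41): chars_in_quartet=3 acc=0x2069 bytes_emitted=6
After char 11 ('t'=45): chars_in_quartet=4 acc=0x81A6D -> emit 08 1A 6D, reset; bytes_emitted=9
After char 12 ('I'=8): chars_in_quartet=1 acc=0x8 bytes_emitted=9
After char 13 ('Q'=16): chars_in_quartet=2 acc=0x210 bytes_emitted=9
Padding '==': partial quartet acc=0x210 -> emit 21; bytes_emitted=10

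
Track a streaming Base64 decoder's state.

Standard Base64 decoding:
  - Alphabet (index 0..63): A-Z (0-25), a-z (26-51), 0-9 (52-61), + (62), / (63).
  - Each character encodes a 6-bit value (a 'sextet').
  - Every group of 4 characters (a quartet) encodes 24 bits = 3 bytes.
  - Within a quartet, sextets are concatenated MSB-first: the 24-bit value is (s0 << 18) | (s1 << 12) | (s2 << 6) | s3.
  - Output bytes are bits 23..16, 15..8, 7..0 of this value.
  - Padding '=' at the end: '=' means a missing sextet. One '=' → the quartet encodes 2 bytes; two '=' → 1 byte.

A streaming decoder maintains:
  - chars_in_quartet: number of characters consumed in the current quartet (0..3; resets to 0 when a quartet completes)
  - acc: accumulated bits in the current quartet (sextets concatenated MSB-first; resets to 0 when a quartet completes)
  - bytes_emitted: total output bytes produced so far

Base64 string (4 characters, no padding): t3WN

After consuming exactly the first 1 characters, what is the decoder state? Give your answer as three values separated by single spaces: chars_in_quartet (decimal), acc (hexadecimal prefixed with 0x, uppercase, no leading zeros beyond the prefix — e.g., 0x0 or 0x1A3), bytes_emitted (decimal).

Answer: 1 0x2D 0

Derivation:
After char 0 ('t'=45): chars_in_quartet=1 acc=0x2D bytes_emitted=0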